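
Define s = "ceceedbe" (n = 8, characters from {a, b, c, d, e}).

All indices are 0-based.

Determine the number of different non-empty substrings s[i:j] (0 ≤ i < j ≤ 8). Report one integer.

sorted suffixes:
  #0 SA[0]=6  'be'
  #1 SA[1]=0  'ceceedbe'
  #2 SA[2]=2  'ceedbe'
  #3 SA[3]=5  'dbe'
  #4 SA[4]=7  'e'
  #5 SA[5]=1  'eceedbe'
  #6 SA[6]=4  'edbe'
  #7 SA[7]=3  'eedbe'

SA = [6, 0, 2, 5, 7, 1, 4, 3]
rank  pair      lcp
   1  s[6:],s[0:]  0  ''
   2  s[0:],s[2:]  2  'ce'
   3  s[2:],s[5:]  0  ''
   4  s[5:],s[7:]  0  ''
   5  s[7:],s[1:]  1  'e'
   6  s[1:],s[4:]  1  'e'
   7  s[4:],s[3:]  1  'e'

n(n+1)/2 = 8·9/2 = 36
Σ LCP = 0 + 0 + 2 + 0 + 0 + 1 + 1 + 1 = 5
distinct = 36 − 5 = 31

31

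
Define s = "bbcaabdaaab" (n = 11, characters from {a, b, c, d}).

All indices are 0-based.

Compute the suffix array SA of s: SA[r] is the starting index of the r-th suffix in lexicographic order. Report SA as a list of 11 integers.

rank | idx | suffix
   0 |   7 | aaab
   1 |   8 | aab
   2 |   3 | aabdaaab
   3 |   9 | ab
   4 |   4 | abdaaab
   5 |  10 | b
   6 |   0 | bbcaabdaaab
   7 |   1 | bcaabdaaab
   8 |   5 | bdaaab
   9 |   2 | caabdaaab
  10 |   6 | daaab

[7, 8, 3, 9, 4, 10, 0, 1, 5, 2, 6]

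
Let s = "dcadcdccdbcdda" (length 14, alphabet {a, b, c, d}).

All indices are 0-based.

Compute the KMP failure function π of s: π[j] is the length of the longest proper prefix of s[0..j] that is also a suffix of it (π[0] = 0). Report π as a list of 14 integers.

π[0] = 0
j=1 s[j]='c': π[1]=0 (border '')
j=2 s[j]='a': π[2]=0 (border '')
j=3 s[j]='d': π[3]=1 (border 'd')
j=4 s[j]='c': π[4]=2 (border 'dc')
j=5 s[j]='d': k: 2→0; π[5]=1 (border 'd')
j=6 s[j]='c': π[6]=2 (border 'dc')
j=7 s[j]='c': k: 2→0; π[7]=0 (border '')
j=8 s[j]='d': π[8]=1 (border 'd')
j=9 s[j]='b': k: 1→0; π[9]=0 (border '')
j=10 s[j]='c': π[10]=0 (border '')
j=11 s[j]='d': π[11]=1 (border 'd')
j=12 s[j]='d': k: 1→0; π[12]=1 (border 'd')
j=13 s[j]='a': k: 1→0; π[13]=0 (border '')

[0, 0, 0, 1, 2, 1, 2, 0, 1, 0, 0, 1, 1, 0]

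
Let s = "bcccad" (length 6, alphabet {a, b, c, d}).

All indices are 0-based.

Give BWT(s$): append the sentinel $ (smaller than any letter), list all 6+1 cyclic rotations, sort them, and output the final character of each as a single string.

rank  rotation last
    0  $bcccad  d
    1  ad$bccc  c
    2  bcccad$  $
    3  cad$bcc  c
    4  ccad$bc  c
    5  cccad$b  b
    6  d$bccca  a

dc$ccba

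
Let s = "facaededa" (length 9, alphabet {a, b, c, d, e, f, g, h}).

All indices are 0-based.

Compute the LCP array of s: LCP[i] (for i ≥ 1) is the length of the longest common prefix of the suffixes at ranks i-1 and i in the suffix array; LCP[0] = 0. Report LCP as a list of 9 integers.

[0, 1, 1, 0, 0, 1, 0, 2, 0]

rank | idx | suffix
   0 |   8 | a
   1 |   1 | acaededa
   2 |   3 | aededa
   3 |   2 | caededa
   4 |   7 | da
   5 |   5 | deda
   6 |   6 | eda
   7 |   4 | ededa
   8 |   0 | facaededa

SA = [8, 1, 3, 2, 7, 5, 6, 4, 0]
i: (SA[i-1],SA[i]) lcp shared
  1: (8,1) 1 'a'
  2: (1,3) 1 'a'
  3: (3,2) 0 ''
  4: (2,7) 0 ''
  5: (7,5) 1 'd'
  6: (5,6) 0 ''
  7: (6,4) 2 'ed'
  8: (4,0) 0 ''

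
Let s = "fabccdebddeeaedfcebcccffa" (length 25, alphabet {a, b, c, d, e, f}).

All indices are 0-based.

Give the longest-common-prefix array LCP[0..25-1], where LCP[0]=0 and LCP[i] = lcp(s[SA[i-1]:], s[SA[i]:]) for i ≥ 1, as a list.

rank | idx | suffix
   0 |  24 | a
   1 |   1 | abccdebddeeaedfcebcccffa
   2 |  12 | aedfcebcccffa
   3 |  18 | bcccffa
   4 |   2 | bccdebddeeaedfcebcccffa
   5 |   7 | bddeeaedfcebcccffa
   6 |  19 | cccffa
   7 |   3 | ccdebddeeaedfcebcccffa
   8 |  20 | ccffa
   9 |   4 | cdebddeeaedfcebcccffa
  10 |  16 | cebcccffa
  11 |  21 | cffa
  12 |   8 | ddeeaedfcebcccffa
  13 |   5 | debddeeaedfcebcccffa
  14 |   9 | deeaedfcebcccffa
  15 |  14 | dfcebcccffa
  16 |  11 | eaedfcebcccffa
  17 |  17 | ebcccffa
  18 |   6 | ebddeeaedfcebcccffa
  19 |  13 | edfcebcccffa
  20 |  10 | eeaedfcebcccffa
  21 |  23 | fa
  22 |   0 | fabccdebddeeaedfcebcccffa
  23 |  15 | fcebcccffa
  24 |  22 | ffa

SA = [24, 1, 12, 18, 2, 7, 19, 3, 20, 4, 16, 21, 8, 5, 9, 14, 11, 17, 6, 13, 10, 23, 0, 15, 22]
i: (SA[i-1],SA[i]) lcp shared
  1: (24,1) 1 'a'
  2: (1,12) 1 'a'
  3: (12,18) 0 ''
  4: (18,2) 3 'bcc'
  5: (2,7) 1 'b'
  6: (7,19) 0 ''
  7: (19,3) 2 'cc'
  8: (3,20) 2 'cc'
  9: (20,4) 1 'c'
  10: (4,16) 1 'c'
  11: (16,21) 1 'c'
  12: (21,8) 0 ''
  13: (8,5) 1 'd'
  14: (5,9) 2 'de'
  15: (9,14) 1 'd'
  16: (14,11) 0 ''
  17: (11,17) 1 'e'
  18: (17,6) 2 'eb'
  19: (6,13) 1 'e'
  20: (13,10) 1 'e'
  21: (10,23) 0 ''
  22: (23,0) 2 'fa'
  23: (0,15) 1 'f'
  24: (15,22) 1 'f'

[0, 1, 1, 0, 3, 1, 0, 2, 2, 1, 1, 1, 0, 1, 2, 1, 0, 1, 2, 1, 1, 0, 2, 1, 1]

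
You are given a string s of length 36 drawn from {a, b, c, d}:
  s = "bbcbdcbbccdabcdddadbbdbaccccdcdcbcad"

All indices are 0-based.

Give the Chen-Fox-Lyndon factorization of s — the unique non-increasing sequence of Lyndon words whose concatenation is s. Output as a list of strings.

["bbcbdcbbccd", "abcdddadbbdbaccccdcdcbcad"]

emit factor 1: 'bbcbdcbbccd' (i=0, period=11)
emit factor 2: 'abcdddadbbdbaccccdcdcbcad' (i=11, period=25)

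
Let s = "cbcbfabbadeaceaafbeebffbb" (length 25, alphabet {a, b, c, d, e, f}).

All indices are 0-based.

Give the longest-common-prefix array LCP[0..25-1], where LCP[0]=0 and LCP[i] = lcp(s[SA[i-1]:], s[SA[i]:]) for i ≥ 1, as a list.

[0, 1, 1, 1, 1, 0, 1, 1, 2, 1, 1, 1, 2, 0, 2, 1, 0, 0, 2, 1, 1, 0, 1, 2, 1]

rank→(start, suffix):
  0 → (14, 'aafbeebffbb')
  1 → (5, 'abbadeaceaafbeebffbb')
  2 → (11, 'aceaafbeebffbb')
  3 → (8, 'adeaceaafbeebffbb')
  4 → (15, 'afbeebffbb')
  5 → (24, 'b')
  6 → (7, 'badeaceaafbeebffbb')
  7 → (23, 'bb')
  8 → (6, 'bbadeaceaafbeebffbb')
  9 → (1, 'bcbfabbadeaceaafbeebffbb')
  10 → (17, 'beebffbb')
  11 → (3, 'bfabbadeaceaafbeebffbb')
  12 → (20, 'bffbb')
  13 → (0, 'cbcbfabbadeaceaafbeebffbb')
  14 → (2, 'cbfabbadeaceaafbeebffbb')
  15 → (12, 'ceaafbeebffbb')
  16 → (9, 'deaceaafbeebffbb')
  17 → (13, 'eaafbeebffbb')
  18 → (10, 'eaceaafbeebffbb')
  19 → (19, 'ebffbb')
  20 → (18, 'eebffbb')
  21 → (4, 'fabbadeaceaafbeebffbb')
  22 → (22, 'fbb')
  23 → (16, 'fbeebffbb')
  24 → (21, 'ffbb')

SA = [14, 5, 11, 8, 15, 24, 7, 23, 6, 1, 17, 3, 20, 0, 2, 12, 9, 13, 10, 19, 18, 4, 22, 16, 21]
rank  pair      lcp
   1  s[14:],s[5:]  1  'a'
   2  s[5:],s[11:]  1  'a'
   3  s[11:],s[8:]  1  'a'
   4  s[8:],s[15:]  1  'a'
   5  s[15:],s[24:]  0  ''
   6  s[24:],s[7:]  1  'b'
   7  s[7:],s[23:]  1  'b'
   8  s[23:],s[6:]  2  'bb'
   9  s[6:],s[1:]  1  'b'
  10  s[1:],s[17:]  1  'b'
  11  s[17:],s[3:]  1  'b'
  12  s[3:],s[20:]  2  'bf'
  13  s[20:],s[0:]  0  ''
  14  s[0:],s[2:]  2  'cb'
  15  s[2:],s[12:]  1  'c'
  16  s[12:],s[9:]  0  ''
  17  s[9:],s[13:]  0  ''
  18  s[13:],s[10:]  2  'ea'
  19  s[10:],s[19:]  1  'e'
  20  s[19:],s[18:]  1  'e'
  21  s[18:],s[4:]  0  ''
  22  s[4:],s[22:]  1  'f'
  23  s[22:],s[16:]  2  'fb'
  24  s[16:],s[21:]  1  'f'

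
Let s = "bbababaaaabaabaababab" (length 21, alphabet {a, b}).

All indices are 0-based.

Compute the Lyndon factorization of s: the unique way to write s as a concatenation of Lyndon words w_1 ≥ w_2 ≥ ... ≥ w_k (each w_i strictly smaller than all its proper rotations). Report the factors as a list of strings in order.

emit factor 1: 'b' (i=0, period=1)
emit factor 2: 'b' (i=1, period=1)
emit factor 3: 'ab' (i=2, period=2)
emit factor 4: 'ab' (i=4, period=2)
emit factor 5: 'aaaabaabaababab' (i=6, period=15)

["b", "b", "ab", "ab", "aaaabaabaababab"]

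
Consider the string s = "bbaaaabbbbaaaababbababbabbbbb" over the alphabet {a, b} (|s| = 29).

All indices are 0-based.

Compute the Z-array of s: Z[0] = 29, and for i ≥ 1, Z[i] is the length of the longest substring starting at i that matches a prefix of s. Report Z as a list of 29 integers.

[29, 1, 0, 0, 0, 0, 2, 2, 7, 1, 0, 0, 0, 0, 1, 0, 3, 1, 0, 1, 0, 3, 1, 0, 2, 2, 2, 2, 1]

Z[0]=29
i=1: fresh scan; Z[1]=1 extend→box=[1,2)
i=2: fresh scan; Z[2]=0
i=3: fresh scan; Z[3]=0
i=4: fresh scan; Z[4]=0
i=5: fresh scan; Z[5]=0
i=6: fresh scan; Z[6]=2 extend→box=[6,8)
i=7: min(r-i=1, Z[1]=1)=1; Z[7]=2 extend→box=[7,9)
i=8: min(r-i=1, Z[1]=1)=1; Z[8]=7 extend→box=[8,15)
i=9: min(r-i=6, Z[1]=1)=1; Z[9]=1
i=10: min(r-i=5, Z[2]=0)=0; Z[10]=0
i=11: min(r-i=4, Z[3]=0)=0; Z[11]=0
i=12: min(r-i=3, Z[4]=0)=0; Z[12]=0
i=13: min(r-i=2, Z[5]=0)=0; Z[13]=0
i=14: min(r-i=1, Z[6]=2)=1; Z[14]=1
i=15: fresh scan; Z[15]=0
i=16: fresh scan; Z[16]=3 extend→box=[16,19)
i=17: min(r-i=2, Z[1]=1)=1; Z[17]=1
i=18: min(r-i=1, Z[2]=0)=0; Z[18]=0
i=19: fresh scan; Z[19]=1 extend→box=[19,20)
i=20: fresh scan; Z[20]=0
i=21: fresh scan; Z[21]=3 extend→box=[21,24)
i=22: min(r-i=2, Z[1]=1)=1; Z[22]=1
i=23: min(r-i=1, Z[2]=0)=0; Z[23]=0
i=24: fresh scan; Z[24]=2 extend→box=[24,26)
i=25: min(r-i=1, Z[1]=1)=1; Z[25]=2 extend→box=[25,27)
i=26: min(r-i=1, Z[1]=1)=1; Z[26]=2 extend→box=[26,28)
i=27: min(r-i=1, Z[1]=1)=1; Z[27]=2 extend→box=[27,29)
i=28: min(r-i=1, Z[1]=1)=1; Z[28]=1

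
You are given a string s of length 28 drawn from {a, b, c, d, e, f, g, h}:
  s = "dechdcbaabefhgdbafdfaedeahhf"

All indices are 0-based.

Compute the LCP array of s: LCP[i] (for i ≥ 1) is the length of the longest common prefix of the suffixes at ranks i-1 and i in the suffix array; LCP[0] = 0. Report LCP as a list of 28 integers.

[0, 1, 1, 1, 1, 0, 2, 1, 0, 1, 0, 1, 1, 2, 1, 0, 1, 1, 1, 0, 1, 1, 1, 0, 0, 1, 1, 1]

rank→(start, suffix):
  0 → (7, 'aabefhgdbafdfaedeahhf')
  1 → (8, 'abefhgdbafdfaedeahhf')
  2 → (20, 'aedeahhf')
  3 → (16, 'afdfaedeahhf')
  4 → (24, 'ahhf')
  5 → (6, 'baabefhgdbafdfaedeahhf')
  6 → (15, 'bafdfaedeahhf')
  7 → (9, 'befhgdbafdfaedeahhf')
  8 → (5, 'cbaabefhgdbafdfaedeahhf')
  9 → (2, 'chdcbaabefhgdbafdfaedeahhf')
  10 → (14, 'dbafdfaedeahhf')
  11 → (4, 'dcbaabefhgdbafdfaedeahhf')
  12 → (22, 'deahhf')
  13 → (0, 'dechdcbaabefhgdbafdfaedeahhf')
  14 → (18, 'dfaedeahhf')
  15 → (23, 'eahhf')
  16 → (1, 'echdcbaabefhgdbafdfaedeahhf')
  17 → (21, 'edeahhf')
  18 → (10, 'efhgdbafdfaedeahhf')
  19 → (27, 'f')
  20 → (19, 'faedeahhf')
  21 → (17, 'fdfaedeahhf')
  22 → (11, 'fhgdbafdfaedeahhf')
  23 → (13, 'gdbafdfaedeahhf')
  24 → (3, 'hdcbaabefhgdbafdfaedeahhf')
  25 → (26, 'hf')
  26 → (12, 'hgdbafdfaedeahhf')
  27 → (25, 'hhf')

SA = [7, 8, 20, 16, 24, 6, 15, 9, 5, 2, 14, 4, 22, 0, 18, 23, 1, 21, 10, 27, 19, 17, 11, 13, 3, 26, 12, 25]
rank  pair      lcp
   1  s[7:],s[8:]  1  'a'
   2  s[8:],s[20:]  1  'a'
   3  s[20:],s[16:]  1  'a'
   4  s[16:],s[24:]  1  'a'
   5  s[24:],s[6:]  0  ''
   6  s[6:],s[15:]  2  'ba'
   7  s[15:],s[9:]  1  'b'
   8  s[9:],s[5:]  0  ''
   9  s[5:],s[2:]  1  'c'
  10  s[2:],s[14:]  0  ''
  11  s[14:],s[4:]  1  'd'
  12  s[4:],s[22:]  1  'd'
  13  s[22:],s[0:]  2  'de'
  14  s[0:],s[18:]  1  'd'
  15  s[18:],s[23:]  0  ''
  16  s[23:],s[1:]  1  'e'
  17  s[1:],s[21:]  1  'e'
  18  s[21:],s[10:]  1  'e'
  19  s[10:],s[27:]  0  ''
  20  s[27:],s[19:]  1  'f'
  21  s[19:],s[17:]  1  'f'
  22  s[17:],s[11:]  1  'f'
  23  s[11:],s[13:]  0  ''
  24  s[13:],s[3:]  0  ''
  25  s[3:],s[26:]  1  'h'
  26  s[26:],s[12:]  1  'h'
  27  s[12:],s[25:]  1  'h'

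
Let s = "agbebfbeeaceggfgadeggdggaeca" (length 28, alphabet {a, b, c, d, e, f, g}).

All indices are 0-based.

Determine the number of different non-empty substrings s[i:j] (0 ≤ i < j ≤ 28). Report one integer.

379

sorted suffixes:
  #0 SA[0]=27  'a'
  #1 SA[1]=9  'aceggfgadeggdggaeca'
  #2 SA[2]=16  'adeggdggaeca'
  #3 SA[3]=24  'aeca'
  #4 SA[4]=0  'agbebfbeeaceggfgadeggdggaeca'
  #5 SA[5]=2  'bebfbeeaceggfgadeggdggaeca'
  #6 SA[6]=6  'beeaceggfgadeggdggaeca'
  #7 SA[7]=4  'bfbeeaceggfgadeggdggaeca'
  #8 SA[8]=26  'ca'
  #9 SA[9]=10  'ceggfgadeggdggaeca'
  #10 SA[10]=17  'deggdggaeca'
  #11 SA[11]=21  'dggaeca'
  #12 SA[12]=8  'eaceggfgadeggdggaeca'
  #13 SA[13]=3  'ebfbeeaceggfgadeggdggaeca'
  #14 SA[14]=25  'eca'
  #15 SA[15]=7  'eeaceggfgadeggdggaeca'
  #16 SA[16]=18  'eggdggaeca'
  #17 SA[17]=11  'eggfgadeggdggaeca'
  #18 SA[18]=5  'fbeeaceggfgadeggdggaeca'
  #19 SA[19]=14  'fgadeggdggaeca'
  #20 SA[20]=15  'gadeggdggaeca'
  #21 SA[21]=23  'gaeca'
  #22 SA[22]=1  'gbebfbeeaceggfgadeggdggaeca'
  #23 SA[23]=20  'gdggaeca'
  #24 SA[24]=13  'gfgadeggdggaeca'
  #25 SA[25]=22  'ggaeca'
  #26 SA[26]=19  'ggdggaeca'
  #27 SA[27]=12  'ggfgadeggdggaeca'

SA = [27, 9, 16, 24, 0, 2, 6, 4, 26, 10, 17, 21, 8, 3, 25, 7, 18, 11, 5, 14, 15, 23, 1, 20, 13, 22, 19, 12]
rank  pair      lcp
   1  s[27:],s[9:]  1  'a'
   2  s[9:],s[16:]  1  'a'
   3  s[16:],s[24:]  1  'a'
   4  s[24:],s[0:]  1  'a'
   5  s[0:],s[2:]  0  ''
   6  s[2:],s[6:]  2  'be'
   7  s[6:],s[4:]  1  'b'
   8  s[4:],s[26:]  0  ''
   9  s[26:],s[10:]  1  'c'
  10  s[10:],s[17:]  0  ''
  11  s[17:],s[21:]  1  'd'
  12  s[21:],s[8:]  0  ''
  13  s[8:],s[3:]  1  'e'
  14  s[3:],s[25:]  1  'e'
  15  s[25:],s[7:]  1  'e'
  16  s[7:],s[18:]  1  'e'
  17  s[18:],s[11:]  3  'egg'
  18  s[11:],s[5:]  0  ''
  19  s[5:],s[14:]  1  'f'
  20  s[14:],s[15:]  0  ''
  21  s[15:],s[23:]  2  'ga'
  22  s[23:],s[1:]  1  'g'
  23  s[1:],s[20:]  1  'g'
  24  s[20:],s[13:]  1  'g'
  25  s[13:],s[22:]  1  'g'
  26  s[22:],s[19:]  2  'gg'
  27  s[19:],s[12:]  2  'gg'

n(n+1)/2 = 28·29/2 = 406
Σ LCP = 0 + 1 + 1 + 1 + 1 + 0 + 2 + 1 + 0 + 1 + 0 + 1 + 0 + 1 + 1 + 1 + 1 + 3 + 0 + 1 + 0 + 2 + 1 + 1 + 1 + 1 + 2 + 2 = 27
distinct = 406 − 27 = 379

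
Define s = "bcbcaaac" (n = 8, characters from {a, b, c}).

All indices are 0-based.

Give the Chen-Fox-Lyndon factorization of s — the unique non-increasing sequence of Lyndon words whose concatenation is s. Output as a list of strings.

["bc", "bc", "aaac"]

emit factor 1: 'bc' (i=0, period=2)
emit factor 2: 'bc' (i=2, period=2)
emit factor 3: 'aaac' (i=4, period=4)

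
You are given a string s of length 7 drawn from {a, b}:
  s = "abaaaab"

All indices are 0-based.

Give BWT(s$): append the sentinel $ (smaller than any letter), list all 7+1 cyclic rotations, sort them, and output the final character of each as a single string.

rank  rotation  last
    0  $abaaaab  b
    1  aaaab$ab  b
    2  aaab$aba  a
    3  aab$abaa  a
    4  ab$abaaa  a
    5  abaaaab$  $
    6  b$abaaaa  a
    7  baaaab$a  a

bbaaa$aa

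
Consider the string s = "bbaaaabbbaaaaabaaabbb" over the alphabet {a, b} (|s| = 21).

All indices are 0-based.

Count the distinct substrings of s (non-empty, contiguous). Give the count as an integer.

rank | idx | suffix
   0 |   9 | aaaaabaaabbb
   1 |  10 | aaaabaaabbb
   2 |   2 | aaaabbbaaaaabaaabbb
   3 |  11 | aaabaaabbb
   4 |  15 | aaabbb
   5 |   3 | aaabbbaaaaabaaabbb
   6 |  12 | aabaaabbb
   7 |  16 | aabbb
   8 |   4 | aabbbaaaaabaaabbb
   9 |  13 | abaaabbb
  10 |  17 | abbb
  11 |   5 | abbbaaaaabaaabbb
  12 |  20 | b
  13 |   8 | baaaaabaaabbb
  14 |   1 | baaaabbbaaaaabaaabbb
  15 |  14 | baaabbb
  16 |  19 | bb
  17 |   7 | bbaaaaabaaabbb
  18 |   0 | bbaaaabbbaaaaabaaabbb
  19 |  18 | bbb
  20 |   6 | bbbaaaaabaaabbb

SA = [9, 10, 2, 11, 15, 3, 12, 16, 4, 13, 17, 5, 20, 8, 1, 14, 19, 7, 0, 18, 6]
rank  pair      lcp
   1  s[9:],s[10:]  4  'aaaa'
   2  s[10:],s[2:]  5  'aaaab'
   3  s[2:],s[11:]  3  'aaa'
   4  s[11:],s[15:]  4  'aaab'
   5  s[15:],s[3:]  6  'aaabbb'
   6  s[3:],s[12:]  2  'aa'
   7  s[12:],s[16:]  3  'aab'
   8  s[16:],s[4:]  5  'aabbb'
   9  s[4:],s[13:]  1  'a'
  10  s[13:],s[17:]  2  'ab'
  11  s[17:],s[5:]  4  'abbb'
  12  s[5:],s[20:]  0  ''
  13  s[20:],s[8:]  1  'b'
  14  s[8:],s[1:]  5  'baaaa'
  15  s[1:],s[14:]  4  'baaa'
  16  s[14:],s[19:]  1  'b'
  17  s[19:],s[7:]  2  'bb'
  18  s[7:],s[0:]  6  'bbaaaa'
  19  s[0:],s[18:]  2  'bb'
  20  s[18:],s[6:]  3  'bbb'

n(n+1)/2 = 21·22/2 = 231
Σ LCP = 0 + 4 + 5 + 3 + 4 + 6 + 2 + 3 + 5 + 1 + 2 + 4 + 0 + 1 + 5 + 4 + 1 + 2 + 6 + 2 + 3 = 63
distinct = 231 − 63 = 168

168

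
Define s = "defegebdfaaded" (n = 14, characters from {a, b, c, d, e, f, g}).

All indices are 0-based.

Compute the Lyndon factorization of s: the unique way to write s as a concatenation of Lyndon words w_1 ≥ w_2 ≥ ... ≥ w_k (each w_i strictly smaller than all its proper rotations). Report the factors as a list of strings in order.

emit factor 1: 'defege' (i=0, period=6)
emit factor 2: 'bdf' (i=6, period=3)
emit factor 3: 'aaded' (i=9, period=5)

["defege", "bdf", "aaded"]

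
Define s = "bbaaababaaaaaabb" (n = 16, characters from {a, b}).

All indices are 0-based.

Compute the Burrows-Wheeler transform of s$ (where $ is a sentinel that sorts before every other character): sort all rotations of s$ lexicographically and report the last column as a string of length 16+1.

bbaabaaabaababaa$

rank  rotation           last
    0  $bbaaababaaaaaabb  b
    1  aaaaaabb$bbaaabab  b
    2  aaaaabb$bbaaababa  a
    3  aaaabb$bbaaababaa  a
    4  aaababaaaaaabb$bb  b
    5  aaabb$bbaaababaaa  a
    6  aababaaaaaabb$bba  a
    7  aabb$bbaaababaaaa  a
    8  abaaaaaabb$bbaaab  b
    9  ababaaaaaabb$bbaa  a
   10  abb$bbaaababaaaaa  a
   11  b$bbaaababaaaaaab  b
   12  baaaaaabb$bbaaaba  a
   13  baaababaaaaaabb$b  b
   14  babaaaaaabb$bbaaa  a
   15  bb$bbaaababaaaaaa  a
   16  bbaaababaaaaaabb$  $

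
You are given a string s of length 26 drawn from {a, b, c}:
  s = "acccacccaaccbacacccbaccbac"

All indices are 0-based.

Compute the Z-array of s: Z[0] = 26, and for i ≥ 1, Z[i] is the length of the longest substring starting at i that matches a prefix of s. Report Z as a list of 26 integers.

[26, 0, 0, 0, 5, 0, 0, 0, 1, 3, 0, 0, 0, 2, 0, 4, 0, 0, 0, 0, 3, 0, 0, 0, 2, 0]

Z[0]=26
i=1: i≥r, start 0; Z[1]=0
i=2: i≥r, start 0; Z[2]=0
i=3: i≥r, start 0; Z[3]=0
i=4: i≥r, start 0; Z[4]=5 scan→box=[4,9)
i=5: min(r-i=4, Z[1]=0)=0; Z[5]=0
i=6: min(r-i=3, Z[2]=0)=0; Z[6]=0
i=7: min(r-i=2, Z[3]=0)=0; Z[7]=0
i=8: min(r-i=1, Z[4]=5)=1; Z[8]=1
i=9: i≥r, start 0; Z[9]=3 scan→box=[9,12)
i=10: min(r-i=2, Z[1]=0)=0; Z[10]=0
i=11: min(r-i=1, Z[2]=0)=0; Z[11]=0
i=12: i≥r, start 0; Z[12]=0
i=13: i≥r, start 0; Z[13]=2 scan→box=[13,15)
i=14: min(r-i=1, Z[1]=0)=0; Z[14]=0
i=15: i≥r, start 0; Z[15]=4 scan→box=[15,19)
i=16: min(r-i=3, Z[1]=0)=0; Z[16]=0
i=17: min(r-i=2, Z[2]=0)=0; Z[17]=0
i=18: min(r-i=1, Z[3]=0)=0; Z[18]=0
i=19: i≥r, start 0; Z[19]=0
i=20: i≥r, start 0; Z[20]=3 scan→box=[20,23)
i=21: min(r-i=2, Z[1]=0)=0; Z[21]=0
i=22: min(r-i=1, Z[2]=0)=0; Z[22]=0
i=23: i≥r, start 0; Z[23]=0
i=24: i≥r, start 0; Z[24]=2 scan→box=[24,26)
i=25: min(r-i=1, Z[1]=0)=0; Z[25]=0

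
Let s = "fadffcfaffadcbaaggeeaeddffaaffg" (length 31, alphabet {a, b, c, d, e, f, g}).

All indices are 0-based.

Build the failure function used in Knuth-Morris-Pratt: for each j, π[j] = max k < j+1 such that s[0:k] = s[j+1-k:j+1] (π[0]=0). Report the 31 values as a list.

[0, 0, 0, 1, 1, 0, 1, 2, 1, 1, 2, 3, 0, 0, 0, 0, 0, 0, 0, 0, 0, 0, 0, 0, 1, 1, 2, 0, 1, 1, 0]

π[0] = 0
j=1 s[j]='a': π[1]=0 (border '')
j=2 s[j]='d': π[2]=0 (border '')
j=3 s[j]='f': π[3]=1 (border 'f')
j=4 s[j]='f': k: 1→0; π[4]=1 (border 'f')
j=5 s[j]='c': k: 1→0; π[5]=0 (border '')
j=6 s[j]='f': π[6]=1 (border 'f')
j=7 s[j]='a': π[7]=2 (border 'fa')
j=8 s[j]='f': k: 2→0; π[8]=1 (border 'f')
j=9 s[j]='f': k: 1→0; π[9]=1 (border 'f')
j=10 s[j]='a': π[10]=2 (border 'fa')
j=11 s[j]='d': π[11]=3 (border 'fad')
j=12 s[j]='c': k: 3→0; π[12]=0 (border '')
j=13 s[j]='b': π[13]=0 (border '')
j=14 s[j]='a': π[14]=0 (border '')
j=15 s[j]='a': π[15]=0 (border '')
j=16 s[j]='g': π[16]=0 (border '')
j=17 s[j]='g': π[17]=0 (border '')
j=18 s[j]='e': π[18]=0 (border '')
j=19 s[j]='e': π[19]=0 (border '')
j=20 s[j]='a': π[20]=0 (border '')
j=21 s[j]='e': π[21]=0 (border '')
j=22 s[j]='d': π[22]=0 (border '')
j=23 s[j]='d': π[23]=0 (border '')
j=24 s[j]='f': π[24]=1 (border 'f')
j=25 s[j]='f': k: 1→0; π[25]=1 (border 'f')
j=26 s[j]='a': π[26]=2 (border 'fa')
j=27 s[j]='a': k: 2→0; π[27]=0 (border '')
j=28 s[j]='f': π[28]=1 (border 'f')
j=29 s[j]='f': k: 1→0; π[29]=1 (border 'f')
j=30 s[j]='g': k: 1→0; π[30]=0 (border '')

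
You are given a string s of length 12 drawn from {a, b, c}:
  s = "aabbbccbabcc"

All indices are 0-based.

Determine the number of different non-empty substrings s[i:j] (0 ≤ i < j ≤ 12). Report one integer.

sorted suffixes:
  #0 SA[0]=0  'aabbbccbabcc'
  #1 SA[1]=1  'abbbccbabcc'
  #2 SA[2]=8  'abcc'
  #3 SA[3]=7  'babcc'
  #4 SA[4]=2  'bbbccbabcc'
  #5 SA[5]=3  'bbccbabcc'
  #6 SA[6]=9  'bcc'
  #7 SA[7]=4  'bccbabcc'
  #8 SA[8]=11  'c'
  #9 SA[9]=6  'cbabcc'
  #10 SA[10]=10  'cc'
  #11 SA[11]=5  'ccbabcc'

SA = [0, 1, 8, 7, 2, 3, 9, 4, 11, 6, 10, 5]
rank  pair      lcp
   1  s[0:],s[1:]  1  'a'
   2  s[1:],s[8:]  2  'ab'
   3  s[8:],s[7:]  0  ''
   4  s[7:],s[2:]  1  'b'
   5  s[2:],s[3:]  2  'bb'
   6  s[3:],s[9:]  1  'b'
   7  s[9:],s[4:]  3  'bcc'
   8  s[4:],s[11:]  0  ''
   9  s[11:],s[6:]  1  'c'
  10  s[6:],s[10:]  1  'c'
  11  s[10:],s[5:]  2  'cc'

n(n+1)/2 = 12·13/2 = 78
Σ LCP = 0 + 1 + 2 + 0 + 1 + 2 + 1 + 3 + 0 + 1 + 1 + 2 = 14
distinct = 78 − 14 = 64

64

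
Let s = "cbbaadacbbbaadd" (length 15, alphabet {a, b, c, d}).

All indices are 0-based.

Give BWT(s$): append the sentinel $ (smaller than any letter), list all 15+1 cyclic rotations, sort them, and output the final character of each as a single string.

dbbdaabbcbc$adaa

rank  rotation          last
    0  $cbbaadacbbbaadd  d
    1  aadacbbbaadd$cbb  b
    2  aadd$cbbaadacbbb  b
    3  acbbbaadd$cbbaad  d
    4  adacbbbaadd$cbba  a
    5  add$cbbaadacbbba  a
    6  baadacbbbaadd$cb  b
    7  baadd$cbbaadacbb  b
    8  bbaadacbbbaadd$c  c
    9  bbaadd$cbbaadacb  b
   10  bbbaadd$cbbaadac  c
   11  cbbaadacbbbaadd$  $
   12  cbbbaadd$cbbaada  a
   13  d$cbbaadacbbbaad  d
   14  dacbbbaadd$cbbaa  a
   15  dd$cbbaadacbbbaa  a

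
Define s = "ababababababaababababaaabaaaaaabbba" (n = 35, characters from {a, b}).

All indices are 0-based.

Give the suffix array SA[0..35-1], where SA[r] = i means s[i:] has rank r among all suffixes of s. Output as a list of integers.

[34, 25, 26, 27, 21, 28, 22, 12, 29, 23, 19, 10, 17, 8, 15, 6, 13, 4, 2, 0, 30, 33, 24, 20, 11, 18, 9, 16, 7, 14, 5, 3, 1, 32, 31]

sorted suffixes:
  #0 SA[0]=34  'a'
  #1 SA[1]=25  'aaaaaabbba'
  #2 SA[2]=26  'aaaaabbba'
  #3 SA[3]=27  'aaaabbba'
  #4 SA[4]=21  'aaabaaaaaabbba'
  #5 SA[5]=28  'aaabbba'
  #6 SA[6]=22  'aabaaaaaabbba'
  #7 SA[7]=12  'aababababaaabaaaaaabbba'
  #8 SA[8]=29  'aabbba'
  #9 SA[9]=23  'abaaaaaabbba'
  #10 SA[10]=19  'abaaabaaaaaabbba'
  #11 SA[11]=10  'abaababababaaabaaaaaabbba'
  #12 SA[12]=17  'ababaaabaaaaaabbba'
  #13 SA[13]=8  'ababaababababaaabaaaaaabbba'
  #14 SA[14]=15  'abababaaabaaaaaabbba'
  #15 SA[15]=6  'abababaababababaaabaaaaaabbba'
  #16 SA[16]=13  'ababababaaabaaaaaabbba'
  #17 SA[17]=4  'ababababaababababaaabaaaaaabbba'
  #18 SA[18]=2  'abababababaababababaaabaaaaaabbba'
  #19 SA[19]=0  'ababababababaababababaaabaaaaaabbba'
  #20 SA[20]=30  'abbba'
  #21 SA[21]=33  'ba'
  #22 SA[22]=24  'baaaaaabbba'
  #23 SA[23]=20  'baaabaaaaaabbba'
  #24 SA[24]=11  'baababababaaabaaaaaabbba'
  #25 SA[25]=18  'babaaabaaaaaabbba'
  #26 SA[26]=9  'babaababababaaabaaaaaabbba'
  #27 SA[27]=16  'bababaaabaaaaaabbba'
  #28 SA[28]=7  'bababaababababaaabaaaaaabbba'
  #29 SA[29]=14  'babababaaabaaaaaabbba'
  #30 SA[30]=5  'babababaababababaaabaaaaaabbba'
  #31 SA[31]=3  'bababababaababababaaabaaaaaabbba'
  #32 SA[32]=1  'babababababaababababaaabaaaaaabbba'
  #33 SA[33]=32  'bba'
  #34 SA[34]=31  'bbba'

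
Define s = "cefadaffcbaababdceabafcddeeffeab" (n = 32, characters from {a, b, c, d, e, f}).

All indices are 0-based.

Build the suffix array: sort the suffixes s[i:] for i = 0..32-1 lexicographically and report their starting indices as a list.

rank→(start, suffix):
  0 → (10, 'aababdceabafcddeeffeab')
  1 → (30, 'ab')
  2 → (11, 'ababdceabafcddeeffeab')
  3 → (18, 'abafcddeeffeab')
  4 → (13, 'abdceabafcddeeffeab')
  5 → (3, 'adaffcbaababdceabafcddeeffeab')
  6 → (20, 'afcddeeffeab')
  7 → (5, 'affcbaababdceabafcddeeffeab')
  8 → (31, 'b')
  9 → (9, 'baababdceabafcddeeffeab')
  10 → (12, 'babdceabafcddeeffeab')
  11 → (19, 'bafcddeeffeab')
  12 → (14, 'bdceabafcddeeffeab')
  13 → (8, 'cbaababdceabafcddeeffeab')
  14 → (22, 'cddeeffeab')
  15 → (16, 'ceabafcddeeffeab')
  16 → (0, 'cefadaffcbaababdceabafcddeeffeab')
  17 → (4, 'daffcbaababdceabafcddeeffeab')
  18 → (15, 'dceabafcddeeffeab')
  19 → (23, 'ddeeffeab')
  20 → (24, 'deeffeab')
  21 → (29, 'eab')
  22 → (17, 'eabafcddeeffeab')
  23 → (25, 'eeffeab')
  24 → (1, 'efadaffcbaababdceabafcddeeffeab')
  25 → (26, 'effeab')
  26 → (2, 'fadaffcbaababdceabafcddeeffeab')
  27 → (7, 'fcbaababdceabafcddeeffeab')
  28 → (21, 'fcddeeffeab')
  29 → (28, 'feab')
  30 → (6, 'ffcbaababdceabafcddeeffeab')
  31 → (27, 'ffeab')

[10, 30, 11, 18, 13, 3, 20, 5, 31, 9, 12, 19, 14, 8, 22, 16, 0, 4, 15, 23, 24, 29, 17, 25, 1, 26, 2, 7, 21, 28, 6, 27]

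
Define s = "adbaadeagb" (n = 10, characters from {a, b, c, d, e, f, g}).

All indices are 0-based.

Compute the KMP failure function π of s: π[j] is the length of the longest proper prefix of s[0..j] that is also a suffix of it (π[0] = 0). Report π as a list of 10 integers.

π[0] = 0
j=1 s[j]='d': π[1]=0 (border '')
j=2 s[j]='b': π[2]=0 (border '')
j=3 s[j]='a': π[3]=1 (border 'a')
j=4 s[j]='a': k: 1→0; π[4]=1 (border 'a')
j=5 s[j]='d': π[5]=2 (border 'ad')
j=6 s[j]='e': k: 2→0; π[6]=0 (border '')
j=7 s[j]='a': π[7]=1 (border 'a')
j=8 s[j]='g': k: 1→0; π[8]=0 (border '')
j=9 s[j]='b': π[9]=0 (border '')

[0, 0, 0, 1, 1, 2, 0, 1, 0, 0]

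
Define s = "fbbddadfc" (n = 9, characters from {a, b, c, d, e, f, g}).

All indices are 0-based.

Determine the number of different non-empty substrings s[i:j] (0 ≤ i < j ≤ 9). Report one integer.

41

rank | idx | suffix
   0 |   5 | adfc
   1 |   1 | bbddadfc
   2 |   2 | bddadfc
   3 |   8 | c
   4 |   4 | dadfc
   5 |   3 | ddadfc
   6 |   6 | dfc
   7 |   0 | fbbddadfc
   8 |   7 | fc

SA = [5, 1, 2, 8, 4, 3, 6, 0, 7]
rank  pair      lcp
   1  s[5:],s[1:]  0  ''
   2  s[1:],s[2:]  1  'b'
   3  s[2:],s[8:]  0  ''
   4  s[8:],s[4:]  0  ''
   5  s[4:],s[3:]  1  'd'
   6  s[3:],s[6:]  1  'd'
   7  s[6:],s[0:]  0  ''
   8  s[0:],s[7:]  1  'f'

n(n+1)/2 = 9·10/2 = 45
Σ LCP = 0 + 0 + 1 + 0 + 0 + 1 + 1 + 0 + 1 = 4
distinct = 45 − 4 = 41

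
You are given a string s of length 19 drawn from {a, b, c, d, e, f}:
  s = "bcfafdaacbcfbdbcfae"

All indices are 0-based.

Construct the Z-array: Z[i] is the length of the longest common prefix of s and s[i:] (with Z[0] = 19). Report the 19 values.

Z[0]=19
i=1: outside box; Z[1]=0
i=2: outside box; Z[2]=0
i=3: outside box; Z[3]=0
i=4: outside box; Z[4]=0
i=5: outside box; Z[5]=0
i=6: outside box; Z[6]=0
i=7: outside box; Z[7]=0
i=8: outside box; Z[8]=0
i=9: outside box; Z[9]=3 extend→box=[9,12)
i=10: min(r-i=2, Z[1]=0)=0; Z[10]=0
i=11: min(r-i=1, Z[2]=0)=0; Z[11]=0
i=12: outside box; Z[12]=1 extend→box=[12,13)
i=13: outside box; Z[13]=0
i=14: outside box; Z[14]=4 extend→box=[14,18)
i=15: min(r-i=3, Z[1]=0)=0; Z[15]=0
i=16: min(r-i=2, Z[2]=0)=0; Z[16]=0
i=17: min(r-i=1, Z[3]=0)=0; Z[17]=0
i=18: outside box; Z[18]=0

[19, 0, 0, 0, 0, 0, 0, 0, 0, 3, 0, 0, 1, 0, 4, 0, 0, 0, 0]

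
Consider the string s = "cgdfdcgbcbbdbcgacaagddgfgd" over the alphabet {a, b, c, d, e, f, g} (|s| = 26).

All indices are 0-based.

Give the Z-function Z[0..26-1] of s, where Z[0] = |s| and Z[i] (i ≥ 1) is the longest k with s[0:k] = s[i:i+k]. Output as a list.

Z[0]=26
i=1: i≥r, start 0; Z[1]=0
i=2: i≥r, start 0; Z[2]=0
i=3: i≥r, start 0; Z[3]=0
i=4: i≥r, start 0; Z[4]=0
i=5: i≥r, start 0; Z[5]=2 scan→box=[5,7)
i=6: min(r-i=1, Z[1]=0)=0; Z[6]=0
i=7: i≥r, start 0; Z[7]=0
i=8: i≥r, start 0; Z[8]=1 scan→box=[8,9)
i=9: i≥r, start 0; Z[9]=0
i=10: i≥r, start 0; Z[10]=0
i=11: i≥r, start 0; Z[11]=0
i=12: i≥r, start 0; Z[12]=0
i=13: i≥r, start 0; Z[13]=2 scan→box=[13,15)
i=14: min(r-i=1, Z[1]=0)=0; Z[14]=0
i=15: i≥r, start 0; Z[15]=0
i=16: i≥r, start 0; Z[16]=1 scan→box=[16,17)
i=17: i≥r, start 0; Z[17]=0
i=18: i≥r, start 0; Z[18]=0
i=19: i≥r, start 0; Z[19]=0
i=20: i≥r, start 0; Z[20]=0
i=21: i≥r, start 0; Z[21]=0
i=22: i≥r, start 0; Z[22]=0
i=23: i≥r, start 0; Z[23]=0
i=24: i≥r, start 0; Z[24]=0
i=25: i≥r, start 0; Z[25]=0

[26, 0, 0, 0, 0, 2, 0, 0, 1, 0, 0, 0, 0, 2, 0, 0, 1, 0, 0, 0, 0, 0, 0, 0, 0, 0]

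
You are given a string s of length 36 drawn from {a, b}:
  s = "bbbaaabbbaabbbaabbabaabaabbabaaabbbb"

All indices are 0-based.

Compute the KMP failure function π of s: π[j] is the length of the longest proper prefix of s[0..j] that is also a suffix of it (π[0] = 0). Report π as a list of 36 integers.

[0, 1, 2, 0, 0, 0, 1, 2, 3, 4, 5, 1, 2, 3, 4, 5, 1, 2, 0, 1, 0, 0, 1, 0, 0, 1, 2, 0, 1, 0, 0, 0, 1, 2, 3, 3]

π[0] = 0
j=1 s[j]='b': π[1]=1 (border 'b')
j=2 s[j]='b': π[2]=2 (border 'bb')
j=3 s[j]='a': k: 2→1→0; π[3]=0 (border '')
j=4 s[j]='a': π[4]=0 (border '')
j=5 s[j]='a': π[5]=0 (border '')
j=6 s[j]='b': π[6]=1 (border 'b')
j=7 s[j]='b': π[7]=2 (border 'bb')
j=8 s[j]='b': π[8]=3 (border 'bbb')
j=9 s[j]='a': π[9]=4 (border 'bbba')
j=10 s[j]='a': π[10]=5 (border 'bbbaa')
j=11 s[j]='b': k: 5→0; π[11]=1 (border 'b')
j=12 s[j]='b': π[12]=2 (border 'bb')
j=13 s[j]='b': π[13]=3 (border 'bbb')
j=14 s[j]='a': π[14]=4 (border 'bbba')
j=15 s[j]='a': π[15]=5 (border 'bbbaa')
j=16 s[j]='b': k: 5→0; π[16]=1 (border 'b')
j=17 s[j]='b': π[17]=2 (border 'bb')
j=18 s[j]='a': k: 2→1→0; π[18]=0 (border '')
j=19 s[j]='b': π[19]=1 (border 'b')
j=20 s[j]='a': k: 1→0; π[20]=0 (border '')
j=21 s[j]='a': π[21]=0 (border '')
j=22 s[j]='b': π[22]=1 (border 'b')
j=23 s[j]='a': k: 1→0; π[23]=0 (border '')
j=24 s[j]='a': π[24]=0 (border '')
j=25 s[j]='b': π[25]=1 (border 'b')
j=26 s[j]='b': π[26]=2 (border 'bb')
j=27 s[j]='a': k: 2→1→0; π[27]=0 (border '')
j=28 s[j]='b': π[28]=1 (border 'b')
j=29 s[j]='a': k: 1→0; π[29]=0 (border '')
j=30 s[j]='a': π[30]=0 (border '')
j=31 s[j]='a': π[31]=0 (border '')
j=32 s[j]='b': π[32]=1 (border 'b')
j=33 s[j]='b': π[33]=2 (border 'bb')
j=34 s[j]='b': π[34]=3 (border 'bbb')
j=35 s[j]='b': k: 3→2; π[35]=3 (border 'bbb')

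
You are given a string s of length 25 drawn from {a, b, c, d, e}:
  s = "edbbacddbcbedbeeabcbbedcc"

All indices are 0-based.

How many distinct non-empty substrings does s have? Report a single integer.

sorted suffixes:
  #0 SA[0]=16  'abcbbedcc'
  #1 SA[1]=4  'acddbcbedbeeabcbbedcc'
  #2 SA[2]=3  'bacddbcbedbeeabcbbedcc'
  #3 SA[3]=2  'bbacddbcbedbeeabcbbedcc'
  #4 SA[4]=19  'bbedcc'
  #5 SA[5]=17  'bcbbedcc'
  #6 SA[6]=8  'bcbedbeeabcbbedcc'
  #7 SA[7]=10  'bedbeeabcbbedcc'
  #8 SA[8]=20  'bedcc'
  #9 SA[9]=13  'beeabcbbedcc'
  #10 SA[10]=24  'c'
  #11 SA[11]=18  'cbbedcc'
  #12 SA[12]=9  'cbedbeeabcbbedcc'
  #13 SA[13]=23  'cc'
  #14 SA[14]=5  'cddbcbedbeeabcbbedcc'
  #15 SA[15]=1  'dbbacddbcbedbeeabcbbedcc'
  #16 SA[16]=7  'dbcbedbeeabcbbedcc'
  #17 SA[17]=12  'dbeeabcbbedcc'
  #18 SA[18]=22  'dcc'
  #19 SA[19]=6  'ddbcbedbeeabcbbedcc'
  #20 SA[20]=15  'eabcbbedcc'
  #21 SA[21]=0  'edbbacddbcbedbeeabcbbedcc'
  #22 SA[22]=11  'edbeeabcbbedcc'
  #23 SA[23]=21  'edcc'
  #24 SA[24]=14  'eeabcbbedcc'

SA = [16, 4, 3, 2, 19, 17, 8, 10, 20, 13, 24, 18, 9, 23, 5, 1, 7, 12, 22, 6, 15, 0, 11, 21, 14]
rank  pair      lcp
   1  s[16:],s[4:]  1  'a'
   2  s[4:],s[3:]  0  ''
   3  s[3:],s[2:]  1  'b'
   4  s[2:],s[19:]  2  'bb'
   5  s[19:],s[17:]  1  'b'
   6  s[17:],s[8:]  3  'bcb'
   7  s[8:],s[10:]  1  'b'
   8  s[10:],s[20:]  3  'bed'
   9  s[20:],s[13:]  2  'be'
  10  s[13:],s[24:]  0  ''
  11  s[24:],s[18:]  1  'c'
  12  s[18:],s[9:]  2  'cb'
  13  s[9:],s[23:]  1  'c'
  14  s[23:],s[5:]  1  'c'
  15  s[5:],s[1:]  0  ''
  16  s[1:],s[7:]  2  'db'
  17  s[7:],s[12:]  2  'db'
  18  s[12:],s[22:]  1  'd'
  19  s[22:],s[6:]  1  'd'
  20  s[6:],s[15:]  0  ''
  21  s[15:],s[0:]  1  'e'
  22  s[0:],s[11:]  3  'edb'
  23  s[11:],s[21:]  2  'ed'
  24  s[21:],s[14:]  1  'e'

n(n+1)/2 = 25·26/2 = 325
Σ LCP = 0 + 1 + 0 + 1 + 2 + 1 + 3 + 1 + 3 + 2 + 0 + 1 + 2 + 1 + 1 + 0 + 2 + 2 + 1 + 1 + 0 + 1 + 3 + 2 + 1 = 32
distinct = 325 − 32 = 293

293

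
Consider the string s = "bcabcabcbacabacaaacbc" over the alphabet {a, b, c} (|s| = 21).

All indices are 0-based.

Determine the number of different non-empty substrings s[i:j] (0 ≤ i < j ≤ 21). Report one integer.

190

rank | idx | suffix
   0 |  15 | aaacbc
   1 |  16 | aacbc
   2 |  11 | abacaaacbc
   3 |   2 | abcabcbacabacaaacbc
   4 |   5 | abcbacabacaaacbc
   5 |  13 | acaaacbc
   6 |   9 | acabacaaacbc
   7 |  17 | acbc
   8 |  12 | bacaaacbc
   9 |   8 | bacabacaaacbc
  10 |  19 | bc
  11 |   0 | bcabcabcbacabacaaacbc
  12 |   3 | bcabcbacabacaaacbc
  13 |   6 | bcbacabacaaacbc
  14 |  20 | c
  15 |  14 | caaacbc
  16 |  10 | cabacaaacbc
  17 |   1 | cabcabcbacabacaaacbc
  18 |   4 | cabcbacabacaaacbc
  19 |   7 | cbacabacaaacbc
  20 |  18 | cbc

SA = [15, 16, 11, 2, 5, 13, 9, 17, 12, 8, 19, 0, 3, 6, 20, 14, 10, 1, 4, 7, 18]
i: (SA[i-1],SA[i]) lcp shared
  1: (15,16) 2 'aa'
  2: (16,11) 1 'a'
  3: (11,2) 2 'ab'
  4: (2,5) 3 'abc'
  5: (5,13) 1 'a'
  6: (13,9) 3 'aca'
  7: (9,17) 2 'ac'
  8: (17,12) 0 ''
  9: (12,8) 4 'baca'
  10: (8,19) 1 'b'
  11: (19,0) 2 'bc'
  12: (0,3) 5 'bcabc'
  13: (3,6) 2 'bc'
  14: (6,20) 0 ''
  15: (20,14) 1 'c'
  16: (14,10) 2 'ca'
  17: (10,1) 3 'cab'
  18: (1,4) 4 'cabc'
  19: (4,7) 1 'c'
  20: (7,18) 2 'cb'

n(n+1)/2 = 21·22/2 = 231
Σ LCP = 0 + 2 + 1 + 2 + 3 + 1 + 3 + 2 + 0 + 4 + 1 + 2 + 5 + 2 + 0 + 1 + 2 + 3 + 4 + 1 + 2 = 41
distinct = 231 − 41 = 190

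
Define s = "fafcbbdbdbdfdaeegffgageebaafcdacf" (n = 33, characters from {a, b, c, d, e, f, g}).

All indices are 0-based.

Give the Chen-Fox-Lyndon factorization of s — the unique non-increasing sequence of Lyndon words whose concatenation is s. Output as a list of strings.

emit factor 1: 'f' (i=0, period=1)
emit factor 2: 'afcbbdbdbdfd' (i=1, period=12)
emit factor 3: 'aeegffgageeb' (i=13, period=12)
emit factor 4: 'aafcdacf' (i=25, period=8)

["f", "afcbbdbdbdfd", "aeegffgageeb", "aafcdacf"]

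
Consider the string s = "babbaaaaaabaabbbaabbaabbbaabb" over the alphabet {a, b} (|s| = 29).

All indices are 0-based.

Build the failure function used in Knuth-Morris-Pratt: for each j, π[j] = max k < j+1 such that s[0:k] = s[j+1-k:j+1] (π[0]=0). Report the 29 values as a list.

π[0] = 0
j=1 s[j]='a': π[1]=0 (border '')
j=2 s[j]='b': π[2]=1 (border 'b')
j=3 s[j]='b': k: 1→0; π[3]=1 (border 'b')
j=4 s[j]='a': π[4]=2 (border 'ba')
j=5 s[j]='a': k: 2→0; π[5]=0 (border '')
j=6 s[j]='a': π[6]=0 (border '')
j=7 s[j]='a': π[7]=0 (border '')
j=8 s[j]='a': π[8]=0 (border '')
j=9 s[j]='a': π[9]=0 (border '')
j=10 s[j]='b': π[10]=1 (border 'b')
j=11 s[j]='a': π[11]=2 (border 'ba')
j=12 s[j]='a': k: 2→0; π[12]=0 (border '')
j=13 s[j]='b': π[13]=1 (border 'b')
j=14 s[j]='b': k: 1→0; π[14]=1 (border 'b')
j=15 s[j]='b': k: 1→0; π[15]=1 (border 'b')
j=16 s[j]='a': π[16]=2 (border 'ba')
j=17 s[j]='a': k: 2→0; π[17]=0 (border '')
j=18 s[j]='b': π[18]=1 (border 'b')
j=19 s[j]='b': k: 1→0; π[19]=1 (border 'b')
j=20 s[j]='a': π[20]=2 (border 'ba')
j=21 s[j]='a': k: 2→0; π[21]=0 (border '')
j=22 s[j]='b': π[22]=1 (border 'b')
j=23 s[j]='b': k: 1→0; π[23]=1 (border 'b')
j=24 s[j]='b': k: 1→0; π[24]=1 (border 'b')
j=25 s[j]='a': π[25]=2 (border 'ba')
j=26 s[j]='a': k: 2→0; π[26]=0 (border '')
j=27 s[j]='b': π[27]=1 (border 'b')
j=28 s[j]='b': k: 1→0; π[28]=1 (border 'b')

[0, 0, 1, 1, 2, 0, 0, 0, 0, 0, 1, 2, 0, 1, 1, 1, 2, 0, 1, 1, 2, 0, 1, 1, 1, 2, 0, 1, 1]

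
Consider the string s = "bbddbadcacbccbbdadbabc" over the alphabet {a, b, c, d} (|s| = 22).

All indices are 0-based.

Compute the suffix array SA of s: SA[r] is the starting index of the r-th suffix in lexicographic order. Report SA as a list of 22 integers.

sorted suffixes:
  #0 SA[0]=19  'abc'
  #1 SA[1]=8  'acbccbbdadbabc'
  #2 SA[2]=16  'adbabc'
  #3 SA[3]=5  'adcacbccbbdadbabc'
  #4 SA[4]=18  'babc'
  #5 SA[5]=4  'badcacbccbbdadbabc'
  #6 SA[6]=13  'bbdadbabc'
  #7 SA[7]=0  'bbddbadcacbccbbdadbabc'
  #8 SA[8]=20  'bc'
  #9 SA[9]=10  'bccbbdadbabc'
  #10 SA[10]=14  'bdadbabc'
  #11 SA[11]=1  'bddbadcacbccbbdadbabc'
  #12 SA[12]=21  'c'
  #13 SA[13]=7  'cacbccbbdadbabc'
  #14 SA[14]=12  'cbbdadbabc'
  #15 SA[15]=9  'cbccbbdadbabc'
  #16 SA[16]=11  'ccbbdadbabc'
  #17 SA[17]=15  'dadbabc'
  #18 SA[18]=17  'dbabc'
  #19 SA[19]=3  'dbadcacbccbbdadbabc'
  #20 SA[20]=6  'dcacbccbbdadbabc'
  #21 SA[21]=2  'ddbadcacbccbbdadbabc'

[19, 8, 16, 5, 18, 4, 13, 0, 20, 10, 14, 1, 21, 7, 12, 9, 11, 15, 17, 3, 6, 2]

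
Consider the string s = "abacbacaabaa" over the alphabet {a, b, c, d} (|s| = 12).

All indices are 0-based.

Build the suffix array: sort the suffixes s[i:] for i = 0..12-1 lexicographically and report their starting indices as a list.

[11, 10, 7, 8, 0, 5, 2, 9, 4, 1, 6, 3]

rank | idx | suffix
   0 |  11 | a
   1 |  10 | aa
   2 |   7 | aabaa
   3 |   8 | abaa
   4 |   0 | abacbacaabaa
   5 |   5 | acaabaa
   6 |   2 | acbacaabaa
   7 |   9 | baa
   8 |   4 | bacaabaa
   9 |   1 | bacbacaabaa
  10 |   6 | caabaa
  11 |   3 | cbacaabaa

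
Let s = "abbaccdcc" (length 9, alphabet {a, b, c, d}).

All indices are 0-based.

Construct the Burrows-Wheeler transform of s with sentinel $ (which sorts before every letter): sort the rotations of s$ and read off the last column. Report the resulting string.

c$bbacdacc

rank  rotation    last
    0  $abbaccdcc  c
    1  abbaccdcc$  $
    2  accdcc$abb  b
    3  baccdcc$ab  b
    4  bbaccdcc$a  a
    5  c$abbaccdc  c
    6  cc$abbaccd  d
    7  ccdcc$abba  a
    8  cdcc$abbac  c
    9  dcc$abbacc  c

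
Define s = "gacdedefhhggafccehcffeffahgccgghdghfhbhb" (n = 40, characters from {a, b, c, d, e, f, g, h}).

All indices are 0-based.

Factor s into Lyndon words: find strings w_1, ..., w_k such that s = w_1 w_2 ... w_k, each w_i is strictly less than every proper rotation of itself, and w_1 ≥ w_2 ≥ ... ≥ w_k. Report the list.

emit factor 1: 'g' (i=0, period=1)
emit factor 2: 'acdedefhhggafccehcffeffahgccgghdghfhbhb' (i=1, period=39)

["g", "acdedefhhggafccehcffeffahgccgghdghfhbhb"]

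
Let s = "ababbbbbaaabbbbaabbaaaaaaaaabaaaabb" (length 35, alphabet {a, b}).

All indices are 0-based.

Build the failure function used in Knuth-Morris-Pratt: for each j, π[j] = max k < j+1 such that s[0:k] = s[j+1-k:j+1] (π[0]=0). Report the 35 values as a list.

[0, 0, 1, 2, 0, 0, 0, 0, 1, 1, 1, 2, 0, 0, 0, 1, 1, 2, 0, 1, 1, 1, 1, 1, 1, 1, 1, 1, 2, 3, 1, 1, 1, 2, 0]

π[0] = 0
j=1 s[j]='b': π[1]=0 (border '')
j=2 s[j]='a': π[2]=1 (border 'a')
j=3 s[j]='b': π[3]=2 (border 'ab')
j=4 s[j]='b': k: 2→0; π[4]=0 (border '')
j=5 s[j]='b': π[5]=0 (border '')
j=6 s[j]='b': π[6]=0 (border '')
j=7 s[j]='b': π[7]=0 (border '')
j=8 s[j]='a': π[8]=1 (border 'a')
j=9 s[j]='a': k: 1→0; π[9]=1 (border 'a')
j=10 s[j]='a': k: 1→0; π[10]=1 (border 'a')
j=11 s[j]='b': π[11]=2 (border 'ab')
j=12 s[j]='b': k: 2→0; π[12]=0 (border '')
j=13 s[j]='b': π[13]=0 (border '')
j=14 s[j]='b': π[14]=0 (border '')
j=15 s[j]='a': π[15]=1 (border 'a')
j=16 s[j]='a': k: 1→0; π[16]=1 (border 'a')
j=17 s[j]='b': π[17]=2 (border 'ab')
j=18 s[j]='b': k: 2→0; π[18]=0 (border '')
j=19 s[j]='a': π[19]=1 (border 'a')
j=20 s[j]='a': k: 1→0; π[20]=1 (border 'a')
j=21 s[j]='a': k: 1→0; π[21]=1 (border 'a')
j=22 s[j]='a': k: 1→0; π[22]=1 (border 'a')
j=23 s[j]='a': k: 1→0; π[23]=1 (border 'a')
j=24 s[j]='a': k: 1→0; π[24]=1 (border 'a')
j=25 s[j]='a': k: 1→0; π[25]=1 (border 'a')
j=26 s[j]='a': k: 1→0; π[26]=1 (border 'a')
j=27 s[j]='a': k: 1→0; π[27]=1 (border 'a')
j=28 s[j]='b': π[28]=2 (border 'ab')
j=29 s[j]='a': π[29]=3 (border 'aba')
j=30 s[j]='a': k: 3→1→0; π[30]=1 (border 'a')
j=31 s[j]='a': k: 1→0; π[31]=1 (border 'a')
j=32 s[j]='a': k: 1→0; π[32]=1 (border 'a')
j=33 s[j]='b': π[33]=2 (border 'ab')
j=34 s[j]='b': k: 2→0; π[34]=0 (border '')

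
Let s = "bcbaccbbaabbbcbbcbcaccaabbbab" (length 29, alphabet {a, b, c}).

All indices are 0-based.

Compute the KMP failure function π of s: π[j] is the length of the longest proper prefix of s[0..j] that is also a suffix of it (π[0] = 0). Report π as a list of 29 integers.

π[0] = 0
j=1 s[j]='c': π[1]=0 (border '')
j=2 s[j]='b': π[2]=1 (border 'b')
j=3 s[j]='a': k: 1→0; π[3]=0 (border '')
j=4 s[j]='c': π[4]=0 (border '')
j=5 s[j]='c': π[5]=0 (border '')
j=6 s[j]='b': π[6]=1 (border 'b')
j=7 s[j]='b': k: 1→0; π[7]=1 (border 'b')
j=8 s[j]='a': k: 1→0; π[8]=0 (border '')
j=9 s[j]='a': π[9]=0 (border '')
j=10 s[j]='b': π[10]=1 (border 'b')
j=11 s[j]='b': k: 1→0; π[11]=1 (border 'b')
j=12 s[j]='b': k: 1→0; π[12]=1 (border 'b')
j=13 s[j]='c': π[13]=2 (border 'bc')
j=14 s[j]='b': π[14]=3 (border 'bcb')
j=15 s[j]='b': k: 3→1→0; π[15]=1 (border 'b')
j=16 s[j]='c': π[16]=2 (border 'bc')
j=17 s[j]='b': π[17]=3 (border 'bcb')
j=18 s[j]='c': k: 3→1; π[18]=2 (border 'bc')
j=19 s[j]='a': k: 2→0; π[19]=0 (border '')
j=20 s[j]='c': π[20]=0 (border '')
j=21 s[j]='c': π[21]=0 (border '')
j=22 s[j]='a': π[22]=0 (border '')
j=23 s[j]='a': π[23]=0 (border '')
j=24 s[j]='b': π[24]=1 (border 'b')
j=25 s[j]='b': k: 1→0; π[25]=1 (border 'b')
j=26 s[j]='b': k: 1→0; π[26]=1 (border 'b')
j=27 s[j]='a': k: 1→0; π[27]=0 (border '')
j=28 s[j]='b': π[28]=1 (border 'b')

[0, 0, 1, 0, 0, 0, 1, 1, 0, 0, 1, 1, 1, 2, 3, 1, 2, 3, 2, 0, 0, 0, 0, 0, 1, 1, 1, 0, 1]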